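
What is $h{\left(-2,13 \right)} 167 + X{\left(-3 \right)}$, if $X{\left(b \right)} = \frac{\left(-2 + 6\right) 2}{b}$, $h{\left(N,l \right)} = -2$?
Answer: $- \frac{1010}{3} \approx -336.67$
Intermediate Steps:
$X{\left(b \right)} = \frac{8}{b}$ ($X{\left(b \right)} = \frac{4 \cdot 2}{b} = \frac{8}{b}$)
$h{\left(-2,13 \right)} 167 + X{\left(-3 \right)} = \left(-2\right) 167 + \frac{8}{-3} = -334 + 8 \left(- \frac{1}{3}\right) = -334 - \frac{8}{3} = - \frac{1010}{3}$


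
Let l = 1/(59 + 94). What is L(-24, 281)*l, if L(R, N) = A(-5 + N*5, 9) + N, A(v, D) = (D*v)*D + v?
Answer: 115081/153 ≈ 752.16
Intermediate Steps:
A(v, D) = v + v*D² (A(v, D) = v*D² + v = v + v*D²)
l = 1/153 ≈ 0.0065359
L(R, N) = -410 + 411*N (L(R, N) = (-5 + N*5)*(1 + 9²) + N = (-5 + 5*N)*(1 + 81) + N = (-5 + 5*N)*82 + N = (-410 + 410*N) + N = -410 + 411*N)
L(-24, 281)*l = (-410 + 411*281)*(1/153) = (-410 + 115491)*(1/153) = 115081*(1/153) = 115081/153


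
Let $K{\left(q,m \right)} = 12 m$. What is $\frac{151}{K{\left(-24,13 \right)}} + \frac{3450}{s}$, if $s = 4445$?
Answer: $\frac{241879}{138684} \approx 1.7441$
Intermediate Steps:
$\frac{151}{K{\left(-24,13 \right)}} + \frac{3450}{s} = \frac{151}{12 \cdot 13} + \frac{3450}{4445} = \frac{151}{156} + 3450 \cdot \frac{1}{4445} = 151 \cdot \frac{1}{156} + \frac{690}{889} = \frac{151}{156} + \frac{690}{889} = \frac{241879}{138684}$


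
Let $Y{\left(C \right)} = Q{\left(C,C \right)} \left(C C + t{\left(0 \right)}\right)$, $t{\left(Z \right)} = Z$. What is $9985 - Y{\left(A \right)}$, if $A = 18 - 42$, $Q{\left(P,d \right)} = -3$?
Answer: $11713$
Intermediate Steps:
$A = -24$ ($A = 18 + \left(-46 + 4\right) = 18 - 42 = -24$)
$Y{\left(C \right)} = - 3 C^{2}$ ($Y{\left(C \right)} = - 3 \left(C C + 0\right) = - 3 \left(C^{2} + 0\right) = - 3 C^{2}$)
$9985 - Y{\left(A \right)} = 9985 - - 3 \left(-24\right)^{2} = 9985 - \left(-3\right) 576 = 9985 - -1728 = 9985 + 1728 = 11713$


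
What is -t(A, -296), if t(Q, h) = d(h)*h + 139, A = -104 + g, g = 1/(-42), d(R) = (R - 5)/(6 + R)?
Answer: 24393/145 ≈ 168.23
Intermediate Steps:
d(R) = (-5 + R)/(6 + R)
g = -1/42 ≈ -0.023810
A = -4369/42 (A = -104 - 1/42 = -4369/42 ≈ -104.02)
t(Q, h) = 139 + h*(-5 + h)/(6 + h) (t(Q, h) = ((-5 + h)/(6 + h))*h + 139 = h*(-5 + h)/(6 + h) + 139 = 139 + h*(-5 + h)/(6 + h))
-t(A, -296) = -(834 + (-296)² + 134*(-296))/(6 - 296) = -(834 + 87616 - 39664)/(-290) = -(-1)*48786/290 = -1*(-24393/145) = 24393/145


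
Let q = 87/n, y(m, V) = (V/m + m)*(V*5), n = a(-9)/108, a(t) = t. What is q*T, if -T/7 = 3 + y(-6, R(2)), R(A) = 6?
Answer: -1512756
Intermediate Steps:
n = -1/12 (n = -9/108 = -9*1/108 = -1/12 ≈ -0.083333)
y(m, V) = 5*V*(m + V/m) (y(m, V) = (m + V/m)*(5*V) = 5*V*(m + V/m))
T = 1449 (T = -7*(3 + 5*6*(6 + (-6)²)/(-6)) = -7*(3 + 5*6*(-⅙)*(6 + 36)) = -7*(3 + 5*6*(-⅙)*42) = -7*(3 - 210) = -7*(-207) = 1449)
q = -1044 (q = 87/(-1/12) = 87*(-12) = -1044)
q*T = -1044*1449 = -1512756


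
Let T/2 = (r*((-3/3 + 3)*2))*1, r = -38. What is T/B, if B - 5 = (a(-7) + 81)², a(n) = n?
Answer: -304/5481 ≈ -0.055464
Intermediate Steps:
T = -304 (T = 2*(-38*(-3/3 + 3)*2*1) = 2*(-38*(-3*⅓ + 3)*2*1) = 2*(-38*(-1 + 3)*2*1) = 2*(-76*2*1) = 2*(-38*4*1) = 2*(-152*1) = 2*(-152) = -304)
B = 5481 (B = 5 + (-7 + 81)² = 5 + 74² = 5 + 5476 = 5481)
T/B = -304/5481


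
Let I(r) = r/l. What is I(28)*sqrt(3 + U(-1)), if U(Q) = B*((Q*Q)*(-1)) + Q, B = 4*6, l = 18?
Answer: 14*I*sqrt(22)/9 ≈ 7.2962*I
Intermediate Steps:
B = 24
I(r) = r/18
U(Q) = Q - 24*Q**2 (U(Q) = 24*((Q*Q)*(-1)) + Q = 24*(Q**2*(-1)) + Q = 24*(-Q**2) + Q = -24*Q**2 + Q = Q - 24*Q**2)
I(28)*sqrt(3 + U(-1)) = ((1/18)*28)*sqrt(3 - (1 - 24*(-1))) = 14*sqrt(3 - (1 + 24))/9 = 14*sqrt(3 - 1*25)/9 = 14*sqrt(3 - 25)/9 = 14*sqrt(-22)/9 = 14*(I*sqrt(22))/9 = 14*I*sqrt(22)/9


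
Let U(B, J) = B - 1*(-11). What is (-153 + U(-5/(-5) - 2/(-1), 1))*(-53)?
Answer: 7367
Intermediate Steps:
U(B, J) = 11 + B (U(B, J) = B + 11 = 11 + B)
(-153 + U(-5/(-5) - 2/(-1), 1))*(-53) = (-153 + (11 + (-5/(-5) - 2/(-1))))*(-53) = (-153 + (11 + (-5*(-⅕) - 2*(-1))))*(-53) = (-153 + (11 + (1 + 2)))*(-53) = (-153 + (11 + 3))*(-53) = (-153 + 14)*(-53) = -139*(-53) = 7367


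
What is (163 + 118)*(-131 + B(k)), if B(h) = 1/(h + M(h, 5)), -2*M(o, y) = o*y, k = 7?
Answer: -773593/21 ≈ -36838.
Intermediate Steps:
M(o, y) = -o*y/2
B(h) = -2/(3*h) (B(h) = 1/(h - ½*h*5) = 1/(h - 5*h/2) = 1/(-3*h/2) = -2/(3*h))
(163 + 118)*(-131 + B(k)) = (163 + 118)*(-131 - ⅔/7) = 281*(-131 - ⅔*⅐) = 281*(-131 - 2/21) = 281*(-2753/21) = -773593/21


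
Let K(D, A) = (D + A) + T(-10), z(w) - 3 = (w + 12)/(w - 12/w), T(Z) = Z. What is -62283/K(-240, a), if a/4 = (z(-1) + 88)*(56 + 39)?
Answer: -1597/890 ≈ -1.7944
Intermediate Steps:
z(w) = 3 + (12 + w)/(w - 12/w) (z(w) = 3 + (w + 12)/(w - 12/w) = 3 + (12 + w)/(w - 12/w))
a = 34960 (a = 4*((4*(-9 + (-1)² + 3*(-1))/(-12 + (-1)²) + 88)*(56 + 39)) = 4*((4*(-9 + 1 - 3)/(-12 + 1) + 88)*95) = 4*((4*(-11)/(-11) + 88)*95) = 4*((4*(-1/11)*(-11) + 88)*95) = 4*((4 + 88)*95) = 4*(92*95) = 4*8740 = 34960)
K(D, A) = -10 + A + D (K(D, A) = (D + A) - 10 = (A + D) - 10 = -10 + A + D)
-62283/K(-240, a) = -62283/(-10 + 34960 - 240) = -62283/34710 = -62283*1/34710 = -1597/890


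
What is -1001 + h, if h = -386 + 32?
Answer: -1355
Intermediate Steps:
h = -354
-1001 + h = -1001 - 354 = -1355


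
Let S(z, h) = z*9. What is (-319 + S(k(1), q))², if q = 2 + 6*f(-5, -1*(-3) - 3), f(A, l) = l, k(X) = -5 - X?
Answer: 139129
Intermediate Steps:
q = 2 (q = 2 + 6*(-1*(-3) - 3) = 2 + 6*(3 - 3) = 2 + 6*0 = 2 + 0 = 2)
S(z, h) = 9*z
(-319 + S(k(1), q))² = (-319 + 9*(-5 - 1*1))² = (-319 + 9*(-5 - 1))² = (-319 + 9*(-6))² = (-319 - 54)² = (-373)² = 139129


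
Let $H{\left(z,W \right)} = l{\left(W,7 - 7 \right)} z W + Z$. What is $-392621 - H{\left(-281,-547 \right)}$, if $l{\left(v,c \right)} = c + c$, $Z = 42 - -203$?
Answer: $-392866$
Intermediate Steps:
$Z = 245$ ($Z = 42 + 203 = 245$)
$l{\left(v,c \right)} = 2 c$
$H{\left(z,W \right)} = 245$ ($H{\left(z,W \right)} = 2 \left(7 - 7\right) z W + 245 = 2 \cdot 0 z W + 245 = 0 z W + 245 = 0 W + 245 = 0 + 245 = 245$)
$-392621 - H{\left(-281,-547 \right)} = -392621 - 245 = -392866$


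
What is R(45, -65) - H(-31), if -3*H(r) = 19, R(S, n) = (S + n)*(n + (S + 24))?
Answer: -221/3 ≈ -73.667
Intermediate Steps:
R(S, n) = (S + n)*(24 + S + n) (R(S, n) = (S + n)*(n + (24 + S)) = (S + n)*(24 + S + n))
H(r) = -19/3 (H(r) = -1/3*19 = -19/3)
R(45, -65) - H(-31) = (45**2 + (-65)**2 + 24*45 + 24*(-65) + 2*45*(-65)) - 1*(-19/3) = (2025 + 4225 + 1080 - 1560 - 5850) + 19/3 = -80 + 19/3 = -221/3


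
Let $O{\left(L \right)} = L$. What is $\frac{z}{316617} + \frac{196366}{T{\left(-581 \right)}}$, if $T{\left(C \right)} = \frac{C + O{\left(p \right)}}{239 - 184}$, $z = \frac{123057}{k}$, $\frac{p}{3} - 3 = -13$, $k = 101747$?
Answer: $- \frac{2467548586963823}{139597596229} \approx -17676.0$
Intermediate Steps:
$p = -30$ ($p = 9 + 3 \left(-13\right) = 9 - 39 = -30$)
$z = \frac{123057}{101747} \approx 1.2094$
$T{\left(C \right)} = - \frac{6}{11} + \frac{C}{55}$ ($T{\left(C \right)} = \frac{C - 30}{239 - 184} = \frac{-30 + C}{55} = \left(-30 + C\right) \frac{1}{55} = - \frac{6}{11} + \frac{C}{55}$)
$\frac{z}{316617} + \frac{196366}{T{\left(-581 \right)}} = \frac{123057}{101747 \cdot 316617} + \frac{196366}{- \frac{6}{11} + \frac{1}{55} \left(-581\right)} = \frac{123057}{101747} \cdot \frac{1}{316617} + \frac{196366}{- \frac{6}{11} - \frac{581}{55}} = \frac{41019}{10738276633} + \frac{196366}{- \frac{611}{55}} = \frac{41019}{10738276633} + 196366 \left(- \frac{55}{611}\right) = \frac{41019}{10738276633} - \frac{229790}{13} = - \frac{2467548586963823}{139597596229}$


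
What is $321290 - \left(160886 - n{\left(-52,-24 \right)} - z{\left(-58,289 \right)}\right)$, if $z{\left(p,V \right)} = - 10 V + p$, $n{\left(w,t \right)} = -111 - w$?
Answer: $157397$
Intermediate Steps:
$z{\left(p,V \right)} = p - 10 V$
$321290 - \left(160886 - n{\left(-52,-24 \right)} - z{\left(-58,289 \right)}\right) = 321290 - 163893 = 157397$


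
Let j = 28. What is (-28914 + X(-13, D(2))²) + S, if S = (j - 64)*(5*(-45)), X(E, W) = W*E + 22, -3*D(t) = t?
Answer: -178862/9 ≈ -19874.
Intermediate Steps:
D(t) = -t/3
X(E, W) = 22 + E*W (X(E, W) = E*W + 22 = 22 + E*W)
S = 8100 (S = (28 - 64)*(5*(-45)) = -36*(-225) = 8100)
(-28914 + X(-13, D(2))²) + S = (-28914 + (22 - (-13)*2/3)²) + 8100 = (-28914 + (22 - 13*(-⅔))²) + 8100 = (-28914 + (22 + 26/3)²) + 8100 = (-28914 + (92/3)²) + 8100 = (-28914 + 8464/9) + 8100 = -251762/9 + 8100 = -178862/9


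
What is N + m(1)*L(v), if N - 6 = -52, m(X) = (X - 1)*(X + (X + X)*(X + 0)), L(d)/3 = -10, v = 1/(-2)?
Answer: -46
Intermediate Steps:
v = -½ ≈ -0.50000
L(d) = -30 (L(d) = 3*(-10) = -30)
m(X) = (-1 + X)*(X + 2*X²) (m(X) = (-1 + X)*(X + (2*X)*X) = (-1 + X)*(X + 2*X²))
N = -46 (N = 6 - 52 = -46)
N + m(1)*L(v) = -46 + (1*(-1 - 1*1 + 2*1²))*(-30) = -46 + (1*(-1 - 1 + 2*1))*(-30) = -46 + (1*(-1 - 1 + 2))*(-30) = -46 + (1*0)*(-30) = -46 + 0*(-30) = -46 + 0 = -46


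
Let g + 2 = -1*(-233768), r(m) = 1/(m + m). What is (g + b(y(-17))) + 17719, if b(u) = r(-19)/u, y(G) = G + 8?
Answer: 86007871/342 ≈ 2.5149e+5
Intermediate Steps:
y(G) = 8 + G
r(m) = 1/(2*m)
g = 233766 (g = -2 - 1*(-233768) = -2 + 233768 = 233766)
b(u) = -1/(38*u) (b(u) = ((1/2)/(-19))/u = ((1/2)*(-1/19))/u = -1/(38*u))
(g + b(y(-17))) + 17719 = (233766 - 1/(38*(8 - 17))) + 17719 = (233766 - 1/38/(-9)) + 17719 = (233766 - 1/38*(-1/9)) + 17719 = (233766 + 1/342) + 17719 = 79947973/342 + 17719 = 86007871/342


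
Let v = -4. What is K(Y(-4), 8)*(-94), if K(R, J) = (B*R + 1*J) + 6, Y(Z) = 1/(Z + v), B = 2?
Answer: -2585/2 ≈ -1292.5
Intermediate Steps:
Y(Z) = 1/(-4 + Z) (Y(Z) = 1/(Z - 4) = 1/(-4 + Z))
K(R, J) = 6 + J + 2*R (K(R, J) = (2*R + 1*J) + 6 = (2*R + J) + 6 = (J + 2*R) + 6 = 6 + J + 2*R)
K(Y(-4), 8)*(-94) = (6 + 8 + 2/(-4 - 4))*(-94) = (6 + 8 + 2/(-8))*(-94) = (6 + 8 + 2*(-⅛))*(-94) = (6 + 8 - ¼)*(-94) = (55/4)*(-94) = -2585/2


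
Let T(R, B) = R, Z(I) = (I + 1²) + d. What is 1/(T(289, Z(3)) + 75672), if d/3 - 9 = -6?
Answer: 1/75961 ≈ 1.3165e-5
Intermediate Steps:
d = 9 (d = 27 + 3*(-6) = 27 - 18 = 9)
Z(I) = 10 + I (Z(I) = (I + 1²) + 9 = (I + 1) + 9 = (1 + I) + 9 = 10 + I)
1/(T(289, Z(3)) + 75672) = 1/(289 + 75672) = 1/75961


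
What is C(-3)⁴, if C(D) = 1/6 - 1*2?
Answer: 14641/1296 ≈ 11.297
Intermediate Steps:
C(D) = -11/6 (C(D) = ⅙ - 2 = -11/6)
C(-3)⁴ = (-11/6)⁴ = 14641/1296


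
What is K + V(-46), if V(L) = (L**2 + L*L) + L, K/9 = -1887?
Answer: -12797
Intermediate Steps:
K = -16983 (K = 9*(-1887) = -16983)
V(L) = L + 2*L**2 (V(L) = (L**2 + L**2) + L = 2*L**2 + L = L + 2*L**2)
K + V(-46) = -16983 - 46*(1 + 2*(-46)) = -16983 - 46*(1 - 92) = -16983 - 46*(-91) = -16983 + 4186 = -12797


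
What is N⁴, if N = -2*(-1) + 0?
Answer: 16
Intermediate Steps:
N = 2 (N = 2 + 0 = 2)
N⁴ = 2⁴ = 16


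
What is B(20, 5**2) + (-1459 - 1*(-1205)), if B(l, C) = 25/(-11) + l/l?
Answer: -2808/11 ≈ -255.27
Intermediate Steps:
B(l, C) = -14/11 (B(l, C) = 25*(-1/11) + 1 = -25/11 + 1 = -14/11)
B(20, 5**2) + (-1459 - 1*(-1205)) = -14/11 + (-1459 - 1*(-1205)) = -14/11 + (-1459 + 1205) = -14/11 - 254 = -2808/11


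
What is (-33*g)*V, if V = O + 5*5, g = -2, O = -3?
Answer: 1452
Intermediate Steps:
V = 22 (V = -3 + 5*5 = -3 + 25 = 22)
(-33*g)*V = -33*(-2)*22 = 66*22 = 1452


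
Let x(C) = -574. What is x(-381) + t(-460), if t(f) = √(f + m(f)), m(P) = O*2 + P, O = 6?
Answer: -574 + 2*I*√227 ≈ -574.0 + 30.133*I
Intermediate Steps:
m(P) = 12 + P (m(P) = 6*2 + P = 12 + P)
t(f) = √(12 + 2*f) (t(f) = √(f + (12 + f)) = √(12 + 2*f))
x(-381) + t(-460) = -574 + √(12 + 2*(-460)) = -574 + √(12 - 920) = -574 + √(-908) = -574 + 2*I*√227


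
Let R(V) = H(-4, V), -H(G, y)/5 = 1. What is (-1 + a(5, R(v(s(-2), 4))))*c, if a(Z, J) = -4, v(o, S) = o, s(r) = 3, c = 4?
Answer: -20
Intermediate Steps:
H(G, y) = -5 (H(G, y) = -5*1 = -5)
R(V) = -5
(-1 + a(5, R(v(s(-2), 4))))*c = (-1 - 4)*4 = -5*4 = -20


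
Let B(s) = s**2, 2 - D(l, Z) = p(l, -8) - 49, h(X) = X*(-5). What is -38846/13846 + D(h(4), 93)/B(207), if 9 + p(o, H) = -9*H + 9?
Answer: -12063790/4299183 ≈ -2.8061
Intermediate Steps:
h(X) = -5*X
p(o, H) = -9*H (p(o, H) = -9 + (-9*H + 9) = -9 + (9 - 9*H) = -9*H)
D(l, Z) = -21 (D(l, Z) = 2 - (-9*(-8) - 49) = 2 - (72 - 49) = 2 - 1*23 = 2 - 23 = -21)
-38846/13846 + D(h(4), 93)/B(207) = -38846/13846 - 21/(207**2) = -38846*1/13846 - 21/42849 = -19423/6923 - 21*1/42849 = -19423/6923 - 7/14283 = -12063790/4299183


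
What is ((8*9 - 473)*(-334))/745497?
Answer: 133934/745497 ≈ 0.17966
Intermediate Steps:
((8*9 - 473)*(-334))/745497 = ((72 - 473)*(-334))*(1/745497) = -401*(-334)*(1/745497) = 133934*(1/745497) = 133934/745497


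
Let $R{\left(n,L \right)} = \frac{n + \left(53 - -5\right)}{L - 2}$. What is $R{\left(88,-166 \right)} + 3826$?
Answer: $\frac{321311}{84} \approx 3825.1$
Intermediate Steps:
$R{\left(n,L \right)} = \frac{58 + n}{-2 + L}$ ($R{\left(n,L \right)} = \frac{n + \left(53 + 5\right)}{-2 + L} = \frac{n + 58}{-2 + L} = \frac{58 + n}{-2 + L}$)
$R{\left(88,-166 \right)} + 3826 = \frac{58 + 88}{-2 - 166} + 3826 = \frac{1}{-168} \cdot 146 + 3826 = \left(- \frac{1}{168}\right) 146 + 3826 = - \frac{73}{84} + 3826 = \frac{321311}{84}$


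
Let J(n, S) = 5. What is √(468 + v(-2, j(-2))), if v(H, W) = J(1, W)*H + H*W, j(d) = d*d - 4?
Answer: √458 ≈ 21.401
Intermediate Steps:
j(d) = -4 + d² (j(d) = d² - 4 = -4 + d²)
v(H, W) = 5*H + H*W
√(468 + v(-2, j(-2))) = √(468 - 2*(5 + (-4 + (-2)²))) = √(468 - 2*(5 + (-4 + 4))) = √(468 - 2*(5 + 0)) = √(468 - 2*5) = √(468 - 10) = √458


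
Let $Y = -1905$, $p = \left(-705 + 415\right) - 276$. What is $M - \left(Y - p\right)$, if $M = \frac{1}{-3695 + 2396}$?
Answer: $\frac{1739360}{1299} \approx 1339.0$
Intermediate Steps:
$p = -566$ ($p = -290 - 276 = -566$)
$M = - \frac{1}{1299}$ ($M = \frac{1}{-1299} = - \frac{1}{1299} \approx -0.00076982$)
$M - \left(Y - p\right) = - \frac{1}{1299} - -1339 = - \frac{1}{1299} + \left(-566 + 1905\right) = - \frac{1}{1299} + 1339 = \frac{1739360}{1299}$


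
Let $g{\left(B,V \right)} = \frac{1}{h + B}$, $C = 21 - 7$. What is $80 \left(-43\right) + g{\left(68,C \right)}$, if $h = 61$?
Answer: $- \frac{443759}{129} \approx -3440.0$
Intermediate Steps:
$C = 14$
$g{\left(B,V \right)} = \frac{1}{61 + B}$
$80 \left(-43\right) + g{\left(68,C \right)} = 80 \left(-43\right) + \frac{1}{61 + 68} = -3440 + \frac{1}{129} = - \frac{443759}{129}$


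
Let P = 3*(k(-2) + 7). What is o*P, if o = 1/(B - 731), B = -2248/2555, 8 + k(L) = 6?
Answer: -38325/1869953 ≈ -0.020495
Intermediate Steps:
k(L) = -2 (k(L) = -8 + 6 = -2)
B = -2248/2555 (B = -2248*1/2555 = -2248/2555 ≈ -0.87984)
o = -2555/1869953 (o = 1/(-2248/2555 - 731) = 1/(-1869953/2555) = -2555/1869953 ≈ -0.0013663)
P = 15 (P = 3*(-2 + 7) = 3*5 = 15)
o*P = -2555/1869953*15 = -38325/1869953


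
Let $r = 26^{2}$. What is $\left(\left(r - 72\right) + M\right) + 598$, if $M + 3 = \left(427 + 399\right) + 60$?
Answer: $2085$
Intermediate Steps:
$r = 676$
$M = 883$ ($M = -3 + \left(\left(427 + 399\right) + 60\right) = -3 + \left(826 + 60\right) = -3 + 886 = 883$)
$\left(\left(r - 72\right) + M\right) + 598 = \left(\left(676 - 72\right) + 883\right) + 598 = \left(604 + 883\right) + 598 = 1487 + 598 = 2085$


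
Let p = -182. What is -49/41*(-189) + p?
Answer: 1799/41 ≈ 43.878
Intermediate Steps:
-49/41*(-189) + p = -49/41*(-189) - 182 = 9261/41 - 182 = 1799/41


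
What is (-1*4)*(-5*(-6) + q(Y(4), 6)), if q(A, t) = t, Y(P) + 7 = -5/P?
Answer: -144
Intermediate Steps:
Y(P) = -7 - 5/P
(-1*4)*(-5*(-6) + q(Y(4), 6)) = (-1*4)*(-5*(-6) + 6) = -4*(30 + 6) = -4*36 = -144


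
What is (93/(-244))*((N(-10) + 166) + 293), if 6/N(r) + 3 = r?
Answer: -554373/3172 ≈ -174.77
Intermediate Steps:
N(r) = 6/(-3 + r)
(93/(-244))*((N(-10) + 166) + 293) = (93/(-244))*((6/(-3 - 10) + 166) + 293) = (93*(-1/244))*((6/(-13) + 166) + 293) = -93*((6*(-1/13) + 166) + 293)/244 = -93*((-6/13 + 166) + 293)/244 = -93*(2152/13 + 293)/244 = -93/244*5961/13 = -554373/3172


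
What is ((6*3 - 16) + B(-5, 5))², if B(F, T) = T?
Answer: 49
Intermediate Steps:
((6*3 - 16) + B(-5, 5))² = ((6*3 - 16) + 5)² = ((18 - 16) + 5)² = (2 + 5)² = 7² = 49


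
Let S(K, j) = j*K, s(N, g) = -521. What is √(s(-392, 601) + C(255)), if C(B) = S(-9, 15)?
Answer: 4*I*√41 ≈ 25.612*I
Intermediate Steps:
S(K, j) = K*j
C(B) = -135 (C(B) = -9*15 = -135)
√(s(-392, 601) + C(255)) = √(-521 - 135) = √(-656) = 4*I*√41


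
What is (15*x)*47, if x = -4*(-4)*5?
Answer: 56400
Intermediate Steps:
x = 80 (x = 16*5 = 80)
(15*x)*47 = (15*80)*47 = 1200*47 = 56400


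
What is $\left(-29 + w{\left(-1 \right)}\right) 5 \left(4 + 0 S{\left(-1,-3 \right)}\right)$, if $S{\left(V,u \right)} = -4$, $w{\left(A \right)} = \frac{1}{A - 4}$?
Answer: $-584$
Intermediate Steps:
$w{\left(A \right)} = \frac{1}{-4 + A}$
$\left(-29 + w{\left(-1 \right)}\right) 5 \left(4 + 0 S{\left(-1,-3 \right)}\right) = \left(-29 + \frac{1}{-4 - 1}\right) 5 \left(4 + 0 \left(-4\right)\right) = \left(-29 + \frac{1}{-5}\right) 5 \left(4 + 0\right) = \left(-29 - \frac{1}{5}\right) 5 \cdot 4 = \left(- \frac{146}{5}\right) 5 \cdot 4 = \left(-146\right) 4 = -584$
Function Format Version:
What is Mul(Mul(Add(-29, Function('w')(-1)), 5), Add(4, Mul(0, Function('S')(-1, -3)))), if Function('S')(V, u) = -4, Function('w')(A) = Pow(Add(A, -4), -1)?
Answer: -584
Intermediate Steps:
Function('w')(A) = Pow(Add(-4, A), -1)
Mul(Mul(Add(-29, Function('w')(-1)), 5), Add(4, Mul(0, Function('S')(-1, -3)))) = Mul(Mul(Add(-29, Pow(Add(-4, -1), -1)), 5), Add(4, Mul(0, -4))) = Mul(Mul(Add(-29, Pow(-5, -1)), 5), Add(4, 0)) = Mul(Mul(Add(-29, Rational(-1, 5)), 5), 4) = Mul(Mul(Rational(-146, 5), 5), 4) = Mul(-146, 4) = -584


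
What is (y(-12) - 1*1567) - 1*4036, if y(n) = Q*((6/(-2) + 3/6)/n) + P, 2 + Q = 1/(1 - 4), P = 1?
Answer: -403379/72 ≈ -5602.5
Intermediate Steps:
Q = -7/3 (Q = -2 + 1/(1 - 4) = -2 + 1/(-3) = -2 - 1/3 = -7/3 ≈ -2.3333)
y(n) = 1 + 35/(6*n) (y(n) = -7*(6/(-2) + 3/6)/(3*n) + 1 = -7*(6*(-1/2) + 3*(1/6))/(3*n) + 1 = -7*(-3 + 1/2)/(3*n) + 1 = -(-35)/(6*n) + 1 = 35/(6*n) + 1 = 1 + 35/(6*n))
(y(-12) - 1*1567) - 1*4036 = ((35/6 - 12)/(-12) - 1*1567) - 1*4036 = (-1/12*(-37/6) - 1567) - 4036 = (37/72 - 1567) - 4036 = -112787/72 - 4036 = -403379/72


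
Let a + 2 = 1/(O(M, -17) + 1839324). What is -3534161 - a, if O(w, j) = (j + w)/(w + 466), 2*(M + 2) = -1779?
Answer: -240517427533690/68055067 ≈ -3.5342e+6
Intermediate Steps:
M = -1783/2 (M = -2 + (1/2)*(-1779) = -2 - 1779/2 = -1783/2 ≈ -891.50)
O(w, j) = (j + w)/(466 + w)
a = -136110097/68055067 (a = -2 + 1/((-17 - 1783/2)/(466 - 1783/2) + 1839324) = -2 + 1/(-1817/2/(-851/2) + 1839324) = -2 + 1/(-2/851*(-1817/2) + 1839324) = -2 + 1/(79/37 + 1839324) = -2 + 1/(68055067/37) = -2 + 37/68055067 = -136110097/68055067 ≈ -2.0000)
-3534161 - a = -3534161 - 1*(-136110097/68055067) = -3534161 + 136110097/68055067 = -240517427533690/68055067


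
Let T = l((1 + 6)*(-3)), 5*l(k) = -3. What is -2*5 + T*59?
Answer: -227/5 ≈ -45.400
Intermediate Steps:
l(k) = -⅗ (l(k) = (⅕)*(-3) = -⅗)
T = -⅗ ≈ -0.60000
-2*5 + T*59 = -2*5 - ⅗*59 = -10 - 177/5 = -227/5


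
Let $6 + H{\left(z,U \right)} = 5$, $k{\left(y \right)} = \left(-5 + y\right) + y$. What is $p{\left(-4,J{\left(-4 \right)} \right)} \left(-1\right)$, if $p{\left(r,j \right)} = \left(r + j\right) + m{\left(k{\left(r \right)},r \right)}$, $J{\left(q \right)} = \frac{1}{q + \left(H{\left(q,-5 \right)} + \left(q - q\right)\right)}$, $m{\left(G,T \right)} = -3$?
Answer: $\frac{36}{5} \approx 7.2$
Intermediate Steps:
$k{\left(y \right)} = -5 + 2 y$
$H{\left(z,U \right)} = -1$ ($H{\left(z,U \right)} = -6 + 5 = -1$)
$J{\left(q \right)} = \frac{1}{-1 + q}$ ($J{\left(q \right)} = \frac{1}{q + \left(-1 + \left(q - q\right)\right)} = \frac{1}{q + \left(-1 + 0\right)} = \frac{1}{q - 1} = \frac{1}{-1 + q}$)
$p{\left(r,j \right)} = -3 + j + r$ ($p{\left(r,j \right)} = \left(r + j\right) - 3 = \left(j + r\right) - 3 = -3 + j + r$)
$p{\left(-4,J{\left(-4 \right)} \right)} \left(-1\right) = \left(-3 + \frac{1}{-1 - 4} - 4\right) \left(-1\right) = \left(-3 + \frac{1}{-5} - 4\right) \left(-1\right) = \left(-3 - \frac{1}{5} - 4\right) \left(-1\right) = \left(- \frac{36}{5}\right) \left(-1\right) = \frac{36}{5}$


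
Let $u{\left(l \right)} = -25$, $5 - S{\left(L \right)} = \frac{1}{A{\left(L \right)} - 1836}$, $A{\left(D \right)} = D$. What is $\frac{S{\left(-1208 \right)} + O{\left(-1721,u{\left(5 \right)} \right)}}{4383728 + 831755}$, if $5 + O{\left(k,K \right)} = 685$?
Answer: $\frac{2085141}{15875930252} \approx 0.00013134$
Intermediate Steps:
$S{\left(L \right)} = 5 - \frac{1}{-1836 + L}$ ($S{\left(L \right)} = 5 - \frac{1}{L - 1836} = 5 - \frac{1}{-1836 + L}$)
$O{\left(k,K \right)} = 680$ ($O{\left(k,K \right)} = -5 + 685 = 680$)
$\frac{S{\left(-1208 \right)} + O{\left(-1721,u{\left(5 \right)} \right)}}{4383728 + 831755} = \frac{\frac{-9181 + 5 \left(-1208\right)}{-1836 - 1208} + 680}{4383728 + 831755} = \frac{\frac{-9181 - 6040}{-3044} + 680}{5215483} = \left(\left(- \frac{1}{3044}\right) \left(-15221\right) + 680\right) \frac{1}{5215483} = \left(\frac{15221}{3044} + 680\right) \frac{1}{5215483} = \frac{2085141}{3044} \cdot \frac{1}{5215483} = \frac{2085141}{15875930252}$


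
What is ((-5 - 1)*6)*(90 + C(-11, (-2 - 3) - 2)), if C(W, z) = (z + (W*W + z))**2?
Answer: -415404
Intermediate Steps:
C(W, z) = (W**2 + 2*z)**2 (C(W, z) = (z + (W**2 + z))**2 = (z + (z + W**2))**2 = (W**2 + 2*z)**2)
((-5 - 1)*6)*(90 + C(-11, (-2 - 3) - 2)) = ((-5 - 1)*6)*(90 + ((-11)**2 + 2*((-2 - 3) - 2))**2) = (-6*6)*(90 + (121 + 2*(-5 - 2))**2) = -36*(90 + (121 + 2*(-7))**2) = -36*(90 + (121 - 14)**2) = -36*(90 + 107**2) = -36*(90 + 11449) = -36*11539 = -415404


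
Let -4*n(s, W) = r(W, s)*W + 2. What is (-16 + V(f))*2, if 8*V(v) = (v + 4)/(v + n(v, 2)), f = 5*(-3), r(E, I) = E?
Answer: -191/6 ≈ -31.833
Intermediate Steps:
f = -15
n(s, W) = -½ - W²/4 (n(s, W) = -(W*W + 2)/4 = -(W² + 2)/4 = -(2 + W²)/4 = -½ - W²/4)
V(v) = (4 + v)/(8*(-3/2 + v)) (V(v) = ((v + 4)/(v + (-½ - ¼*2²)))/8 = ((4 + v)/(v + (-½ - ¼*4)))/8 = ((4 + v)/(v + (-½ - 1)))/8 = ((4 + v)/(v - 3/2))/8 = ((4 + v)/(-3/2 + v))/8 = (4 + v)/(8*(-3/2 + v)))
(-16 + V(f))*2 = (-16 + (4 - 15)/(4*(-3 + 2*(-15))))*2 = (-16 + (¼)*(-11)/(-3 - 30))*2 = (-16 + (¼)*(-11)/(-33))*2 = (-16 + (¼)*(-1/33)*(-11))*2 = (-16 + 1/12)*2 = -191/12*2 = -191/6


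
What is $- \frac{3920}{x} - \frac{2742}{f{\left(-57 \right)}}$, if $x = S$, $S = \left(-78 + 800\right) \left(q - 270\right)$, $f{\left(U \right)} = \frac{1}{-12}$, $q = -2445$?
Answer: $\frac{6449941184}{196023} \approx 32904.0$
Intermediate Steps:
$f{\left(U \right)} = - \frac{1}{12}$
$S = -1960230$ ($S = \left(-78 + 800\right) \left(-2445 - 270\right) = 722 \left(-2715\right) = -1960230$)
$x = -1960230$
$- \frac{3920}{x} - \frac{2742}{f{\left(-57 \right)}} = - \frac{3920}{-1960230} - \frac{2742}{- \frac{1}{12}} = \left(-3920\right) \left(- \frac{1}{1960230}\right) - -32904 = \frac{392}{196023} + 32904 = \frac{6449941184}{196023}$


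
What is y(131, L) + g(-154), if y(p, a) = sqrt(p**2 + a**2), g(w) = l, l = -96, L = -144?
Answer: -96 + sqrt(37897) ≈ 98.672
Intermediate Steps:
g(w) = -96
y(p, a) = sqrt(a**2 + p**2)
y(131, L) + g(-154) = sqrt((-144)**2 + 131**2) - 96 = sqrt(20736 + 17161) - 96 = sqrt(37897) - 96 = -96 + sqrt(37897)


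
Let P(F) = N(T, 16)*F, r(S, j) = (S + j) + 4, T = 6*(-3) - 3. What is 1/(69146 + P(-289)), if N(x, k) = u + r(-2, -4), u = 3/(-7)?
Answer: 7/488935 ≈ 1.4317e-5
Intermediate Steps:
T = -21 (T = -18 - 3 = -21)
u = -3/7 (u = 3*(-⅐) = -3/7 ≈ -0.42857)
r(S, j) = 4 + S + j
N(x, k) = -17/7 (N(x, k) = -3/7 + (4 - 2 - 4) = -3/7 - 2 = -17/7)
P(F) = -17*F/7
1/(69146 + P(-289)) = 1/(69146 - 17/7*(-289)) = 1/(69146 + 4913/7) = 1/(488935/7) = 7/488935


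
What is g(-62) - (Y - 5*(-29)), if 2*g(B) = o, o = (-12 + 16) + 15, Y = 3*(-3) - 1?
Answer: -251/2 ≈ -125.50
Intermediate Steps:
Y = -10 (Y = -9 - 1 = -10)
o = 19 (o = 4 + 15 = 19)
g(B) = 19/2 (g(B) = (1/2)*19 = 19/2)
g(-62) - (Y - 5*(-29)) = 19/2 - (-10 - 5*(-29)) = 19/2 - (-10 + 145) = 19/2 - 1*135 = 19/2 - 135 = -251/2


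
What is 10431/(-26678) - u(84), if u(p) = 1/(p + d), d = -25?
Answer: -642107/1574002 ≈ -0.40795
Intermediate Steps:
u(p) = 1/(-25 + p) (u(p) = 1/(p - 25) = 1/(-25 + p))
10431/(-26678) - u(84) = 10431/(-26678) - 1/(-25 + 84) = 10431*(-1/26678) - 1/59 = -10431/26678 - 1*1/59 = -10431/26678 - 1/59 = -642107/1574002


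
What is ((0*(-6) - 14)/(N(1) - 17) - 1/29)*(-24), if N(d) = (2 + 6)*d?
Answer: -3176/87 ≈ -36.506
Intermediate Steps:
N(d) = 8*d
((0*(-6) - 14)/(N(1) - 17) - 1/29)*(-24) = ((0*(-6) - 14)/(8*1 - 17) - 1/29)*(-24) = ((0 - 14)/(8 - 17) - 1*1/29)*(-24) = (-14/(-9) - 1/29)*(-24) = (-14*(-⅑) - 1/29)*(-24) = (14/9 - 1/29)*(-24) = (397/261)*(-24) = -3176/87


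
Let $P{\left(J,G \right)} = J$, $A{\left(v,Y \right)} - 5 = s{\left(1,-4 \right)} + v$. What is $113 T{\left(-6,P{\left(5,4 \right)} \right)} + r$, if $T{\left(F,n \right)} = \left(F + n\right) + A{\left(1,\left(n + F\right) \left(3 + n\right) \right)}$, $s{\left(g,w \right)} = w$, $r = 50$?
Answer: $163$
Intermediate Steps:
$A{\left(v,Y \right)} = 1 + v$ ($A{\left(v,Y \right)} = 5 + \left(-4 + v\right) = 1 + v$)
$T{\left(F,n \right)} = 2 + F + n$ ($T{\left(F,n \right)} = \left(F + n\right) + \left(1 + 1\right) = \left(F + n\right) + 2 = 2 + F + n$)
$113 T{\left(-6,P{\left(5,4 \right)} \right)} + r = 113 \left(2 - 6 + 5\right) + 50 = 113 \cdot 1 + 50 = 113 + 50 = 163$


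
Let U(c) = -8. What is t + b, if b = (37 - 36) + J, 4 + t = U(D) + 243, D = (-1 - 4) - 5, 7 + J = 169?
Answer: 394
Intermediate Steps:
J = 162 (J = -7 + 169 = 162)
D = -10 (D = -5 - 5 = -10)
t = 231 (t = -4 + (-8 + 243) = -4 + 235 = 231)
b = 163 (b = (37 - 36) + 162 = 1 + 162 = 163)
t + b = 231 + 163 = 394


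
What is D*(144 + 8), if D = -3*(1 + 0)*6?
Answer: -2736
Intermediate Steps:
D = -18 (D = -3*1*6 = -3*6 = -18)
D*(144 + 8) = -18*(144 + 8) = -18*152 = -2736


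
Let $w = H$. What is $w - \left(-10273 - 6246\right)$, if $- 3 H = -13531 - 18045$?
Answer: $\frac{81133}{3} \approx 27044.0$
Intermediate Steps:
$H = \frac{31576}{3}$ ($H = - \frac{-13531 - 18045}{3} = \left(- \frac{1}{3}\right) \left(-31576\right) = \frac{31576}{3} \approx 10525.0$)
$w = \frac{31576}{3} \approx 10525.0$
$w - \left(-10273 - 6246\right) = \frac{31576}{3} - \left(-10273 - 6246\right) = \frac{31576}{3} - -16519 = \frac{31576}{3} + 16519 = \frac{81133}{3}$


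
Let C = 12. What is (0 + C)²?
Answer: 144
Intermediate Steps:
(0 + C)² = (0 + 12)² = 12² = 144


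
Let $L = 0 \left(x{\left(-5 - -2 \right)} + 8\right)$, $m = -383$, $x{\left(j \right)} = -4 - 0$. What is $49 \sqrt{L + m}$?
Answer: $49 i \sqrt{383} \approx 958.95 i$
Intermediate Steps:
$x{\left(j \right)} = -4$ ($x{\left(j \right)} = -4 + 0 = -4$)
$L = 0$ ($L = 0 \left(-4 + 8\right) = 0 \cdot 4 = 0$)
$49 \sqrt{L + m} = 49 \sqrt{0 - 383} = 49 \sqrt{-383} = 49 i \sqrt{383}$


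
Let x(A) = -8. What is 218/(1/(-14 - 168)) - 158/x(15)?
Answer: -158625/4 ≈ -39656.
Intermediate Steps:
218/(1/(-14 - 168)) - 158/x(15) = 218/(1/(-14 - 168)) - 158/(-8) = 218/(1/(-182)) - 158*(-⅛) = 218/(-1/182) + 79/4 = 218*(-182) + 79/4 = -39676 + 79/4 = -158625/4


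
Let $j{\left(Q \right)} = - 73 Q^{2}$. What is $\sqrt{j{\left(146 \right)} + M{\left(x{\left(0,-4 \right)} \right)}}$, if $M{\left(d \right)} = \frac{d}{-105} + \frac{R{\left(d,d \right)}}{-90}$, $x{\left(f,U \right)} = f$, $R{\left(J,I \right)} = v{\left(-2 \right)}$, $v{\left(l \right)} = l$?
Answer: $\frac{i \sqrt{350115295}}{15} \approx 1247.4 i$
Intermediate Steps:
$R{\left(J,I \right)} = -2$
$M{\left(d \right)} = \frac{1}{45} - \frac{d}{105}$ ($M{\left(d \right)} = \frac{d}{-105} - \frac{2}{-90} = d \left(- \frac{1}{105}\right) - - \frac{1}{45} = - \frac{d}{105} + \frac{1}{45} = \frac{1}{45} - \frac{d}{105}$)
$\sqrt{j{\left(146 \right)} + M{\left(x{\left(0,-4 \right)} \right)}} = \sqrt{- 73 \cdot 146^{2} + \left(\frac{1}{45} - 0\right)} = \sqrt{\left(-73\right) 21316 + \left(\frac{1}{45} + 0\right)} = \sqrt{-1556068 + \frac{1}{45}} = \sqrt{- \frac{70023059}{45}} = \frac{i \sqrt{350115295}}{15}$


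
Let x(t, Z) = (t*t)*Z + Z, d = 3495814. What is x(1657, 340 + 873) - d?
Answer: 3326977636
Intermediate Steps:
x(t, Z) = Z + Z*t² (x(t, Z) = t²*Z + Z = Z*t² + Z = Z + Z*t²)
x(1657, 340 + 873) - d = (340 + 873)*(1 + 1657²) - 1*3495814 = 1213*(1 + 2745649) - 3495814 = 1213*2745650 - 3495814 = 3330473450 - 3495814 = 3326977636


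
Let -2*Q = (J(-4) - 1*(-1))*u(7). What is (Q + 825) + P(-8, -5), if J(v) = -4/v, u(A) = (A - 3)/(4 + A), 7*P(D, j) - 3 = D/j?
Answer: 317738/385 ≈ 825.29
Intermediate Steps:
P(D, j) = 3/7 + D/(7*j) (P(D, j) = 3/7 + (D/j)/7 = 3/7 + D/(7*j))
u(A) = (-3 + A)/(4 + A)
Q = -4/11 (Q = -(-4/(-4) - 1*(-1))*(-3 + 7)/(4 + 7)/2 = -(-4*(-¼) + 1)*4/11/2 = -(1 + 1)*(1/11)*4/2 = -4/11 ≈ -0.36364)
(Q + 825) + P(-8, -5) = (-4/11 + 825) + (⅐)*(-8 + 3*(-5))/(-5) = 9071/11 + (⅐)*(-⅕)*(-8 - 15) = 9071/11 + (⅐)*(-⅕)*(-23) = 9071/11 + 23/35 = 317738/385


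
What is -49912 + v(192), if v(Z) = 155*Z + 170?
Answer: -19982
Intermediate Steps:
v(Z) = 170 + 155*Z
-49912 + v(192) = -49912 + (170 + 155*192) = -49912 + (170 + 29760) = -49912 + 29930 = -19982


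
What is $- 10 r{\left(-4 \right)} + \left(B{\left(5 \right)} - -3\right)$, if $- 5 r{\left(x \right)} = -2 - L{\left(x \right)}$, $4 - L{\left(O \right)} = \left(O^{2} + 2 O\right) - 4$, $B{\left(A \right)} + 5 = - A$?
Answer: $-11$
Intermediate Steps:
$B{\left(A \right)} = -5 - A$
$L{\left(O \right)} = 8 - O^{2} - 2 O$ ($L{\left(O \right)} = 4 - \left(\left(O^{2} + 2 O\right) - 4\right) = 4 - \left(-4 + O^{2} + 2 O\right) = 8 - O^{2} - 2 O$)
$r{\left(x \right)} = 2 - \frac{2 x}{5} - \frac{x^{2}}{5}$ ($r{\left(x \right)} = - \frac{-2 - \left(8 - x^{2} - 2 x\right)}{5} = - \frac{-2 + \left(-8 + x^{2} + 2 x\right)}{5} = - \frac{-10 + x^{2} + 2 x}{5} = 2 - \frac{2 x}{5} - \frac{x^{2}}{5}$)
$- 10 r{\left(-4 \right)} + \left(B{\left(5 \right)} - -3\right) = - 10 \left(2 - - \frac{8}{5} - \frac{\left(-4\right)^{2}}{5}\right) - 7 = - 10 \left(2 + \frac{8}{5} - \frac{16}{5}\right) + \left(\left(-5 - 5\right) + 3\right) = - 10 \left(2 + \frac{8}{5} - \frac{16}{5}\right) + \left(-10 + 3\right) = \left(-10\right) \frac{2}{5} - 7 = -4 - 7 = -11$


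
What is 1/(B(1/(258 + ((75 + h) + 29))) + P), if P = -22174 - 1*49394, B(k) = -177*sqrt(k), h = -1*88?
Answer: -2178848/155935790183 + 59*sqrt(274)/467807370549 ≈ -1.3971e-5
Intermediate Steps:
h = -88
P = -71568 (P = -22174 - 49394 = -71568)
1/(B(1/(258 + ((75 + h) + 29))) + P) = 1/(-177/sqrt(258 + ((75 - 88) + 29)) - 71568) = 1/(-177/sqrt(258 + (-13 + 29)) - 71568) = 1/(-177/sqrt(258 + 16) - 71568) = 1/(-177*sqrt(274)/274 - 71568) = 1/(-71568 - 177*sqrt(274)/274)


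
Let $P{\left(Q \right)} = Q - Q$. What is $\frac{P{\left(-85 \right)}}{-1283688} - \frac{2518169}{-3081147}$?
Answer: $\frac{2518169}{3081147} \approx 0.81728$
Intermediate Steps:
$P{\left(Q \right)} = 0$
$\frac{P{\left(-85 \right)}}{-1283688} - \frac{2518169}{-3081147} = \frac{0}{-1283688} - \frac{2518169}{-3081147} = 0 \left(- \frac{1}{1283688}\right) - - \frac{2518169}{3081147} = 0 + \frac{2518169}{3081147} = \frac{2518169}{3081147}$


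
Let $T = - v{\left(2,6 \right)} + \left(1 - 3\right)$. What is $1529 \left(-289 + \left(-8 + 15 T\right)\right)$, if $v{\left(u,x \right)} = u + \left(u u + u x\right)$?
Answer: $-912813$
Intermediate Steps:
$v{\left(u,x \right)} = u + u^{2} + u x$ ($v{\left(u,x \right)} = u + \left(u^{2} + u x\right) = u + u^{2} + u x$)
$T = -20$ ($T = - 2 \left(1 + 2 + 6\right) + \left(1 - 3\right) = - 2 \cdot 9 - 2 = \left(-1\right) 18 - 2 = -18 - 2 = -20$)
$1529 \left(-289 + \left(-8 + 15 T\right)\right) = 1529 \left(-289 + \left(-8 + 15 \left(-20\right)\right)\right) = 1529 \left(-289 - 308\right) = 1529 \left(-597\right) = -912813$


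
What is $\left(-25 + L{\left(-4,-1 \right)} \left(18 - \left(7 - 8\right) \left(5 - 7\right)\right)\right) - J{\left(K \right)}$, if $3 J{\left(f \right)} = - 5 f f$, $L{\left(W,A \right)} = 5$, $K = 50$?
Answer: $\frac{12665}{3} \approx 4221.7$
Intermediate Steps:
$J{\left(f \right)} = - \frac{5 f^{2}}{3}$ ($J{\left(f \right)} = \frac{- 5 f f}{3} = \frac{\left(-5\right) f^{2}}{3} = - \frac{5 f^{2}}{3}$)
$\left(-25 + L{\left(-4,-1 \right)} \left(18 - \left(7 - 8\right) \left(5 - 7\right)\right)\right) - J{\left(K \right)} = \left(-25 + 5 \left(18 - \left(7 - 8\right) \left(5 - 7\right)\right)\right) - - \frac{5 \cdot 50^{2}}{3} = \left(-25 + 5 \left(18 - \left(-1\right) \left(-2\right)\right)\right) - \left(- \frac{5}{3}\right) 2500 = \left(-25 + 5 \left(18 - 2\right)\right) - - \frac{12500}{3} = \left(-25 + 5 \left(18 - 2\right)\right) + \frac{12500}{3} = \left(-25 + 5 \cdot 16\right) + \frac{12500}{3} = \left(-25 + 80\right) + \frac{12500}{3} = 55 + \frac{12500}{3} = \frac{12665}{3}$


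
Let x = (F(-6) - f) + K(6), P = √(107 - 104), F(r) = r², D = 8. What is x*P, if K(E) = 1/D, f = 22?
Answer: 113*√3/8 ≈ 24.465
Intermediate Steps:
K(E) = ⅛ (K(E) = 1/8 = ⅛)
P = √3 ≈ 1.7320
x = 113/8 (x = ((-6)² - 1*22) + ⅛ = (36 - 22) + ⅛ = 14 + ⅛ = 113/8 ≈ 14.125)
x*P = 113*√3/8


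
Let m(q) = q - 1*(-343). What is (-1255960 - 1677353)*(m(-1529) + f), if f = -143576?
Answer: 424632256506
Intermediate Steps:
m(q) = 343 + q (m(q) = q + 343 = 343 + q)
(-1255960 - 1677353)*(m(-1529) + f) = (-1255960 - 1677353)*((343 - 1529) - 143576) = -2933313*(-1186 - 143576) = -2933313*(-144762) = 424632256506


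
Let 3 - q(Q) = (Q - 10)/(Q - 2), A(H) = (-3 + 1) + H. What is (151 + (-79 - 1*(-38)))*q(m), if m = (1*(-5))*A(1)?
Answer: 1540/3 ≈ 513.33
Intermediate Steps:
A(H) = -2 + H
m = 5 (m = (1*(-5))*(-2 + 1) = -5*(-1) = 5)
q(Q) = 3 - (-10 + Q)/(-2 + Q) (q(Q) = 3 - (Q - 10)/(Q - 2) = 3 - (-10 + Q)/(-2 + Q))
(151 + (-79 - 1*(-38)))*q(m) = (151 + (-79 - 1*(-38)))*(2*(2 + 5)/(-2 + 5)) = (151 + (-79 + 38))*(2*7/3) = (151 - 41)*(2*(⅓)*7) = 110*(14/3) = 1540/3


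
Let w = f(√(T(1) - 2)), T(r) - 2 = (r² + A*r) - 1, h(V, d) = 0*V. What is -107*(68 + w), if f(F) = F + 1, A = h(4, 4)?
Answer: -7383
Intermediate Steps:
h(V, d) = 0
A = 0
T(r) = 1 + r² (T(r) = 2 + ((r² + 0*r) - 1) = 2 + ((r² + 0) - 1) = 2 + (r² - 1) = 2 + (-1 + r²) = 1 + r²)
f(F) = 1 + F
w = 1 (w = 1 + √((1 + 1²) - 2) = 1 + √((1 + 1) - 2) = 1 + √(2 - 2) = 1 + √0 = 1 + 0 = 1)
-107*(68 + w) = -107*(68 + 1) = -107*69 = -7383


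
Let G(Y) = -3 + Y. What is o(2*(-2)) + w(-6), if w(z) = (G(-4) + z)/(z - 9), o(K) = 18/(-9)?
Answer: -17/15 ≈ -1.1333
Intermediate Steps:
o(K) = -2 (o(K) = 18*(-⅑) = -2)
w(z) = (-7 + z)/(-9 + z) (w(z) = ((-3 - 4) + z)/(z - 9) = (-7 + z)/(-9 + z))
o(2*(-2)) + w(-6) = -2 + (-7 - 6)/(-9 - 6) = -2 - 13/(-15) = -2 - 1/15*(-13) = -2 + 13/15 = -17/15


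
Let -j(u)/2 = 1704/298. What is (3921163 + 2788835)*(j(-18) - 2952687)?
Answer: -2952077489665866/149 ≈ -1.9813e+13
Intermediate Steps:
j(u) = -1704/149 (j(u) = -3408/298 = -2*852/149 = -1704/149)
(3921163 + 2788835)*(j(-18) - 2952687) = (3921163 + 2788835)*(-1704/149 - 2952687) = 6709998*(-439952067/149) = -2952077489665866/149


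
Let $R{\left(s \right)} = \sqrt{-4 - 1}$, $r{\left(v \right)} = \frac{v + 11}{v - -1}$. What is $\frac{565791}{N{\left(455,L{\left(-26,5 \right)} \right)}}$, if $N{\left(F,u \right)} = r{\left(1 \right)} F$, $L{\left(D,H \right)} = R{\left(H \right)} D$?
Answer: $\frac{188597}{910} \approx 207.25$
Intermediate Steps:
$r{\left(v \right)} = \frac{11 + v}{1 + v}$ ($r{\left(v \right)} = \frac{11 + v}{v + 1} = \frac{11 + v}{1 + v}$)
$R{\left(s \right)} = i \sqrt{5}$ ($R{\left(s \right)} = \sqrt{-5} = i \sqrt{5}$)
$L{\left(D,H \right)} = i D \sqrt{5}$ ($L{\left(D,H \right)} = i \sqrt{5} D = i D \sqrt{5}$)
$N{\left(F,u \right)} = 6 F$ ($N{\left(F,u \right)} = \frac{11 + 1}{1 + 1} F = \frac{1}{2} \cdot 12 F = 6 F$)
$\frac{565791}{N{\left(455,L{\left(-26,5 \right)} \right)}} = \frac{565791}{6 \cdot 455} = \frac{565791}{2730} = 565791 \cdot \frac{1}{2730} = \frac{188597}{910}$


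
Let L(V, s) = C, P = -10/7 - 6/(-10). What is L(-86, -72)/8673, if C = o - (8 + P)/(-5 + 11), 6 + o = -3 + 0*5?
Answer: -2141/1821330 ≈ -0.0011755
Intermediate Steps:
P = -29/35 (P = -10*1/7 - 6*(-1/10) = -10/7 + 3/5 = -29/35 ≈ -0.82857)
o = -9 (o = -6 + (-3 + 0*5) = -6 + (-3 + 0) = -6 - 3 = -9)
C = -2141/210 (C = -9 - (8 - 29/35)/(-5 + 11) = -9 - 251/(35*6) = -9 - 1*251/210 = -9 - 251/210 = -2141/210 ≈ -10.195)
L(V, s) = -2141/210
L(-86, -72)/8673 = -2141/210/8673 = -2141/210*1/8673 = -2141/1821330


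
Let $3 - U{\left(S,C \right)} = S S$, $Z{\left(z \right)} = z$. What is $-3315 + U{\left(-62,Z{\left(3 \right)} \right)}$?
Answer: $-7156$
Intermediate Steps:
$U{\left(S,C \right)} = 3 - S^{2}$ ($U{\left(S,C \right)} = 3 - S S = 3 - S^{2}$)
$-3315 + U{\left(-62,Z{\left(3 \right)} \right)} = -3315 + \left(3 - \left(-62\right)^{2}\right) = -3315 + \left(3 - 3844\right) = -3315 - 3841 = -7156$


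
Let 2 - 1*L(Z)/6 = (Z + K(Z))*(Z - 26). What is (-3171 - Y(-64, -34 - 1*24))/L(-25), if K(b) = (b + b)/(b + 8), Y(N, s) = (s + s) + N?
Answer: 997/2246 ≈ 0.44390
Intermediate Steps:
Y(N, s) = N + 2*s (Y(N, s) = 2*s + N = N + 2*s)
K(b) = 2*b/(8 + b) (K(b) = (2*b)/(8 + b) = 2*b/(8 + b))
L(Z) = 12 - 6*(-26 + Z)*(Z + 2*Z/(8 + Z)) (L(Z) = 12 - 6*(Z + 2*Z/(8 + Z))*(Z - 26) = 12 - 6*(Z + 2*Z/(8 + Z))*(-26 + Z) = 12 - 6*(-26 + Z)*(Z + 2*Z/(8 + Z)))
(-3171 - Y(-64, -34 - 1*24))/L(-25) = (-3171 - (-64 + 2*(-34 - 1*24)))/((6*(16 - 1*(-25)³ + 16*(-25)² + 262*(-25))/(8 - 25))) = (-3171 - (-64 + 2*(-34 - 24)))/((6*(16 - 1*(-15625) + 16*625 - 6550)/(-17))) = (-3171 - (-64 + 2*(-58)))/((6*(-1/17)*(16 + 15625 + 10000 - 6550))) = (-3171 - (-64 - 116))/((6*(-1/17)*19091)) = (-3171 - 1*(-180))/(-6738) = (-3171 + 180)*(-1/6738) = -2991*(-1/6738) = 997/2246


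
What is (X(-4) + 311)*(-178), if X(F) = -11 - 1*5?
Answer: -52510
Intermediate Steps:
X(F) = -16 (X(F) = -11 - 5 = -16)
(X(-4) + 311)*(-178) = (-16 + 311)*(-178) = 295*(-178) = -52510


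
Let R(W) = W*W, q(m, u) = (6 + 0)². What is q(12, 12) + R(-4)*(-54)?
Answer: -828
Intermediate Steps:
q(m, u) = 36 (q(m, u) = 6² = 36)
R(W) = W²
q(12, 12) + R(-4)*(-54) = 36 + (-4)²*(-54) = 36 + 16*(-54) = 36 - 864 = -828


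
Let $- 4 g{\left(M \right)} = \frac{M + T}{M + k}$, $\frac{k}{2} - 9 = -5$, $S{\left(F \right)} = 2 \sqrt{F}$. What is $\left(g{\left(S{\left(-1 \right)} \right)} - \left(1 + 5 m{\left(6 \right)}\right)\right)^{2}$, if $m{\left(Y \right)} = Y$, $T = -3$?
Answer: $\frac{17690315}{18496} + \frac{23133 i}{4624} \approx 956.44 + 5.0028 i$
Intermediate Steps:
$k = 8$ ($k = 18 + 2 \left(-5\right) = 18 - 10 = 8$)
$g{\left(M \right)} = - \frac{-3 + M}{4 \left(8 + M\right)}$ ($g{\left(M \right)} = - \frac{\left(M - 3\right) \frac{1}{M + 8}}{4} = - \frac{\left(-3 + M\right) \frac{1}{8 + M}}{4} = - \frac{\frac{1}{8 + M} \left(-3 + M\right)}{4} = - \frac{-3 + M}{4 \left(8 + M\right)}$)
$\left(g{\left(S{\left(-1 \right)} \right)} - \left(1 + 5 m{\left(6 \right)}\right)\right)^{2} = \left(\frac{3 - 2 \sqrt{-1}}{4 \left(8 + 2 \sqrt{-1}\right)} - 31\right)^{2} = \left(\frac{3 - 2 i}{4 \left(8 + 2 i\right)} - 31\right)^{2} = \left(\frac{\frac{8 - 2 i}{68} \left(3 - 2 i\right)}{4} - 31\right)^{2} = \left(\frac{\left(3 - 2 i\right) \left(8 - 2 i\right)}{272} - 31\right)^{2} = \left(-31 + \frac{\left(3 - 2 i\right) \left(8 - 2 i\right)}{272}\right)^{2}$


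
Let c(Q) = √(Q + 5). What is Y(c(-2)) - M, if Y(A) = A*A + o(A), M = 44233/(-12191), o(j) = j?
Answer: 80806/12191 + √3 ≈ 8.3604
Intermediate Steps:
M = -44233/12191 (M = 44233*(-1/12191) = -44233/12191 ≈ -3.6283)
c(Q) = √(5 + Q)
Y(A) = A + A² (Y(A) = A*A + A = A² + A = A + A²)
Y(c(-2)) - M = √(5 - 2)*(1 + √(5 - 2)) - 1*(-44233/12191) = √3*(1 + √3) + 44233/12191 = 44233/12191 + √3*(1 + √3)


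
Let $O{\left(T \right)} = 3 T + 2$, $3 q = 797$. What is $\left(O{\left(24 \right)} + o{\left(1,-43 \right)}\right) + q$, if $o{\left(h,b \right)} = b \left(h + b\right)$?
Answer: $\frac{6437}{3} \approx 2145.7$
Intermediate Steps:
$q = \frac{797}{3}$ ($q = \frac{1}{3} \cdot 797 = \frac{797}{3} \approx 265.67$)
$O{\left(T \right)} = 2 + 3 T$
$o{\left(h,b \right)} = b \left(b + h\right)$
$\left(O{\left(24 \right)} + o{\left(1,-43 \right)}\right) + q = \left(\left(2 + 3 \cdot 24\right) - 43 \left(-43 + 1\right)\right) + \frac{797}{3} = \left(\left(2 + 72\right) - -1806\right) + \frac{797}{3} = \left(74 + 1806\right) + \frac{797}{3} = 1880 + \frac{797}{3} = \frac{6437}{3}$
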